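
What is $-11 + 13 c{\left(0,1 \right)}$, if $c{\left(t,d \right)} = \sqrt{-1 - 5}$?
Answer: $-11 + 13 i \sqrt{6} \approx -11.0 + 31.843 i$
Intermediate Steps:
$c{\left(t,d \right)} = i \sqrt{6}$ ($c{\left(t,d \right)} = \sqrt{-6} = i \sqrt{6}$)
$-11 + 13 c{\left(0,1 \right)} = -11 + 13 i \sqrt{6}$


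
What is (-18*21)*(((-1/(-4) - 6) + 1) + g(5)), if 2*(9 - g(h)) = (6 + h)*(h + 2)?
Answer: 25893/2 ≈ 12947.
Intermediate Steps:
g(h) = 9 - (2 + h)*(6 + h)/2 (g(h) = 9 - (6 + h)*(h + 2)/2 = 9 - (6 + h)*(2 + h)/2 = 9 - (2 + h)*(6 + h)/2)
(-18*21)*(((-1/(-4) - 6) + 1) + g(5)) = (-18*21)*(((-1/(-4) - 6) + 1) + (3 - 4*5 - ½*5²)) = -378*(((-1*(-¼) - 6) + 1) + (3 - 20 - ½*25)) = -378*(((¼ - 6) + 1) + (3 - 20 - 25/2)) = -378*((-23/4 + 1) - 59/2) = -378*(-19/4 - 59/2) = -378*(-137/4) = 25893/2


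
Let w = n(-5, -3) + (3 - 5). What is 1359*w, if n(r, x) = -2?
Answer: -5436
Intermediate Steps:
w = -4 (w = -2 + (3 - 5) = -2 - 2 = -4)
1359*w = 1359*(-4) = -5436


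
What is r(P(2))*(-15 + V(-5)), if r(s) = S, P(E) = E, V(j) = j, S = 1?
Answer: -20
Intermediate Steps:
r(s) = 1
r(P(2))*(-15 + V(-5)) = 1*(-15 - 5) = 1*(-20) = -20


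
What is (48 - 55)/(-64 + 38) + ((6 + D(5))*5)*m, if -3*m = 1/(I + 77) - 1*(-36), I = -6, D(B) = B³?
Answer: -43544219/5538 ≈ -7862.8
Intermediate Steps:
m = -2557/213 (m = -(1/(-6 + 77) - 1*(-36))/3 = -(1/71 + 36)/3 = -⅓*2557/71 = -2557/213 ≈ -12.005)
(48 - 55)/(-64 + 38) + ((6 + D(5))*5)*m = (48 - 55)/(-64 + 38) + ((6 + 5³)*5)*(-2557/213) = -7/(-26) + ((6 + 125)*5)*(-2557/213) = -7*(-1/26) + (131*5)*(-2557/213) = 7/26 + 655*(-2557/213) = 7/26 - 1674835/213 = -43544219/5538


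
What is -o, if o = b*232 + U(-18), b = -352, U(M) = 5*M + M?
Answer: 81772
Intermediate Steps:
U(M) = 6*M
o = -81772 (o = -352*232 + 6*(-18) = -81664 - 108 = -81772)
-o = -1*(-81772) = 81772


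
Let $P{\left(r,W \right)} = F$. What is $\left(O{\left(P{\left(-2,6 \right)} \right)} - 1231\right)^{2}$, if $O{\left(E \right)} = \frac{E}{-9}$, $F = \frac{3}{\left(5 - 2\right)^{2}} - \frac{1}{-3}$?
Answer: $\frac{1104831121}{729} \approx 1.5155 \cdot 10^{6}$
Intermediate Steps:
$F = \frac{2}{3}$ ($F = \frac{3}{3^{2}} - - \frac{1}{3} = \frac{3}{9} + \frac{1}{3} = 3 \cdot \frac{1}{9} + \frac{1}{3} = \frac{1}{3} + \frac{1}{3} = \frac{2}{3} \approx 0.66667$)
$P{\left(r,W \right)} = \frac{2}{3}$
$O{\left(E \right)} = - \frac{E}{9}$ ($O{\left(E \right)} = E \left(- \frac{1}{9}\right) = - \frac{E}{9}$)
$\left(O{\left(P{\left(-2,6 \right)} \right)} - 1231\right)^{2} = \left(\left(- \frac{1}{9}\right) \frac{2}{3} - 1231\right)^{2} = \left(- \frac{2}{27} - 1231\right)^{2} = \left(- \frac{33239}{27}\right)^{2} = \frac{1104831121}{729}$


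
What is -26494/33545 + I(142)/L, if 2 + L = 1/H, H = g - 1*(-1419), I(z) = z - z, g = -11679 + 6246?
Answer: -26494/33545 ≈ -0.78980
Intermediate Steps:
g = -5433
I(z) = 0
H = -4014 (H = -5433 - 1*(-1419) = -5433 + 1419 = -4014)
L = -8029/4014 (L = -2 + 1/(-4014) = -2 - 1/4014 = -8029/4014 ≈ -2.0002)
-26494/33545 + I(142)/L = -26494/33545 + 0/(-8029/4014) = -26494*1/33545 + 0*(-4014/8029) = -26494/33545 + 0 = -26494/33545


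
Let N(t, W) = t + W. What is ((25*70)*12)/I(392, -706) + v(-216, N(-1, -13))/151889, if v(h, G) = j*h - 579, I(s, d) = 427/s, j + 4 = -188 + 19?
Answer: 178623708129/9265229 ≈ 19279.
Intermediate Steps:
j = -173 (j = -4 + (-188 + 19) = -4 - 169 = -173)
N(t, W) = W + t
v(h, G) = -579 - 173*h (v(h, G) = -173*h - 579 = -579 - 173*h)
((25*70)*12)/I(392, -706) + v(-216, N(-1, -13))/151889 = ((25*70)*12)/((427/392)) + (-579 - 173*(-216))/151889 = (1750*12)/((427*(1/392))) + (-579 + 37368)*(1/151889) = 21000/(61/56) + 36789*(1/151889) = 21000*(56/61) + 36789/151889 = 1176000/61 + 36789/151889 = 178623708129/9265229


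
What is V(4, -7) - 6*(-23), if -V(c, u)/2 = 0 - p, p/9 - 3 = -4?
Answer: 120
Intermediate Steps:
p = -9 (p = 27 + 9*(-4) = 27 - 36 = -9)
V(c, u) = -18 (V(c, u) = -2*(0 - 1*(-9)) = -2*(0 + 9) = -2*9 = -18)
V(4, -7) - 6*(-23) = -18 - 6*(-23) = -18 + 138 = 120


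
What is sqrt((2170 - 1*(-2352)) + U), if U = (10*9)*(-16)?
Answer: sqrt(3082) ≈ 55.516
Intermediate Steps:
U = -1440 (U = 90*(-16) = -1440)
sqrt((2170 - 1*(-2352)) + U) = sqrt((2170 - 1*(-2352)) - 1440) = sqrt((2170 + 2352) - 1440) = sqrt(4522 - 1440) = sqrt(3082)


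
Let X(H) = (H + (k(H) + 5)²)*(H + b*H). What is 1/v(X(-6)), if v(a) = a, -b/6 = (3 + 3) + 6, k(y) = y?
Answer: -1/2130 ≈ -0.00046948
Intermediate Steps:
b = -72 (b = -6*((3 + 3) + 6) = -6*(6 + 6) = -6*12 = -72)
X(H) = -71*H*(H + (5 + H)²) (X(H) = (H + (H + 5)²)*(H - 72*H) = (H + (5 + H)²)*(-71*H) = -71*H*(H + (5 + H)²))
1/v(X(-6)) = 1/(71*(-6)*(-1*(-6) - (5 - 6)²)) = 1/(71*(-6)*(6 - 1*(-1)²)) = 1/(71*(-6)*(6 - 1*1)) = 1/(71*(-6)*(6 - 1)) = 1/(71*(-6)*5) = 1/(-2130) = -1/2130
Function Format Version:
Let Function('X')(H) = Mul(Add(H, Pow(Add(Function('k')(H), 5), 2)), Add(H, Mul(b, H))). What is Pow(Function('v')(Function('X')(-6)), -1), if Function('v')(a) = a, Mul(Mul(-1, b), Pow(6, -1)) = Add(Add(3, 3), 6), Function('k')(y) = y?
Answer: Rational(-1, 2130) ≈ -0.00046948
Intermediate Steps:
b = -72 (b = Mul(-6, Add(Add(3, 3), 6)) = Mul(-6, Add(6, 6)) = Mul(-6, 12) = -72)
Function('X')(H) = Mul(-71, H, Add(H, Pow(Add(5, H), 2))) (Function('X')(H) = Mul(Add(H, Pow(Add(H, 5), 2)), Add(H, Mul(-72, H))) = Mul(Add(H, Pow(Add(5, H), 2)), Mul(-71, H)) = Mul(-71, H, Add(H, Pow(Add(5, H), 2))))
Pow(Function('v')(Function('X')(-6)), -1) = Pow(Mul(71, -6, Add(Mul(-1, -6), Mul(-1, Pow(Add(5, -6), 2)))), -1) = Pow(Mul(71, -6, Add(6, Mul(-1, Pow(-1, 2)))), -1) = Pow(Mul(71, -6, Add(6, Mul(-1, 1))), -1) = Pow(Mul(71, -6, Add(6, -1)), -1) = Pow(Mul(71, -6, 5), -1) = Pow(-2130, -1) = Rational(-1, 2130)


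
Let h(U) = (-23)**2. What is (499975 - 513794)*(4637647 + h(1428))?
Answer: -64094954144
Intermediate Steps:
h(U) = 529
(499975 - 513794)*(4637647 + h(1428)) = (499975 - 513794)*(4637647 + 529) = -13819*4638176 = -64094954144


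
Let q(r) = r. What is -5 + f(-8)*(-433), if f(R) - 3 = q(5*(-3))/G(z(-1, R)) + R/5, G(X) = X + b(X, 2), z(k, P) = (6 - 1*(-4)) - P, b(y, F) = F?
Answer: -5729/20 ≈ -286.45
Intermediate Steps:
z(k, P) = 10 - P (z(k, P) = (6 + 4) - P = 10 - P)
G(X) = 2 + X (G(X) = X + 2 = 2 + X)
f(R) = 3 - 15/(12 - R) + R/5 (f(R) = 3 + ((5*(-3))/(2 + (10 - R)) + R/5) = 3 + (-15/(12 - R) + R*(⅕)) = 3 + (-15/(12 - R) + R/5) = 3 - 15/(12 - R) + R/5)
-5 + f(-8)*(-433) = -5 + ((75 + (-12 - 8)*(15 - 8))/(5*(-12 - 8)))*(-433) = -5 + ((⅕)*(75 - 20*7)/(-20))*(-433) = -5 + ((⅕)*(-1/20)*(75 - 140))*(-433) = -5 + ((⅕)*(-1/20)*(-65))*(-433) = -5 + (13/20)*(-433) = -5 - 5629/20 = -5729/20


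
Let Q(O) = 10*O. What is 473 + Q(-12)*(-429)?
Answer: 51953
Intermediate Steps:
473 + Q(-12)*(-429) = 473 + (10*(-12))*(-429) = 473 - 120*(-429) = 473 + 51480 = 51953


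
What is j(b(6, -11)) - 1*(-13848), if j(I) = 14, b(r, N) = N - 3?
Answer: 13862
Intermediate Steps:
b(r, N) = -3 + N
j(b(6, -11)) - 1*(-13848) = 14 - 1*(-13848) = 14 + 13848 = 13862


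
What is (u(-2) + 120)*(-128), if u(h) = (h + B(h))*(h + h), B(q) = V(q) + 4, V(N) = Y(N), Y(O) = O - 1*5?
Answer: -17920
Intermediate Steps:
Y(O) = -5 + O (Y(O) = O - 5 = -5 + O)
V(N) = -5 + N
B(q) = -1 + q (B(q) = (-5 + q) + 4 = -1 + q)
u(h) = 2*h*(-1 + 2*h) (u(h) = (h + (-1 + h))*(h + h) = (-1 + 2*h)*(2*h) = 2*h*(-1 + 2*h))
(u(-2) + 120)*(-128) = (2*(-2)*(-1 + 2*(-2)) + 120)*(-128) = (2*(-2)*(-1 - 4) + 120)*(-128) = (2*(-2)*(-5) + 120)*(-128) = (20 + 120)*(-128) = 140*(-128) = -17920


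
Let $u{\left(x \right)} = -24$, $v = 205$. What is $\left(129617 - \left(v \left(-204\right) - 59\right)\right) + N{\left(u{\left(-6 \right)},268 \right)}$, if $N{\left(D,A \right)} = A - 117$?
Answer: $171647$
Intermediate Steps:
$N{\left(D,A \right)} = -117 + A$ ($N{\left(D,A \right)} = A - 117 = -117 + A$)
$\left(129617 - \left(v \left(-204\right) - 59\right)\right) + N{\left(u{\left(-6 \right)},268 \right)} = \left(129617 - \left(205 \left(-204\right) - 59\right)\right) + \left(-117 + 268\right) = \left(129617 - \left(-41820 - 59\right)\right) + 151 = \left(129617 - -41879\right) + 151 = \left(129617 + 41879\right) + 151 = 171496 + 151 = 171647$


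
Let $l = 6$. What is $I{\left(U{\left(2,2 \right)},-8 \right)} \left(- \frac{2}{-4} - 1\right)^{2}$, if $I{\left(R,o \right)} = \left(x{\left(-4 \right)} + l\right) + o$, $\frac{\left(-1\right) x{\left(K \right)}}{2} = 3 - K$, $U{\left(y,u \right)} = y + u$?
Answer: $-4$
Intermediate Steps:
$U{\left(y,u \right)} = u + y$
$x{\left(K \right)} = -6 + 2 K$ ($x{\left(K \right)} = - 2 \left(3 - K\right) = -6 + 2 K$)
$I{\left(R,o \right)} = -8 + o$ ($I{\left(R,o \right)} = \left(\left(-6 + 2 \left(-4\right)\right) + 6\right) + o = \left(\left(-6 - 8\right) + 6\right) + o = \left(-14 + 6\right) + o = -8 + o$)
$I{\left(U{\left(2,2 \right)},-8 \right)} \left(- \frac{2}{-4} - 1\right)^{2} = \left(-8 - 8\right) \left(- \frac{2}{-4} - 1\right)^{2} = - 16 \left(\left(-2\right) \left(- \frac{1}{4}\right) - 1\right)^{2} = - 16 \left(\frac{1}{2} - 1\right)^{2} = - 16 \left(- \frac{1}{2}\right)^{2} = \left(-16\right) \frac{1}{4} = -4$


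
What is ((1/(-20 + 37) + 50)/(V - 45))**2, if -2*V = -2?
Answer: 724201/559504 ≈ 1.2944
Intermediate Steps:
V = 1 (V = -1/2*(-2) = 1)
((1/(-20 + 37) + 50)/(V - 45))**2 = ((1/(-20 + 37) + 50)/(1 - 45))**2 = ((1/17 + 50)/(-44))**2 = ((1/17 + 50)*(-1/44))**2 = ((851/17)*(-1/44))**2 = (-851/748)**2 = 724201/559504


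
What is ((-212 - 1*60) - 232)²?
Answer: 254016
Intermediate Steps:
((-212 - 1*60) - 232)² = ((-212 - 60) - 232)² = (-272 - 232)² = (-504)² = 254016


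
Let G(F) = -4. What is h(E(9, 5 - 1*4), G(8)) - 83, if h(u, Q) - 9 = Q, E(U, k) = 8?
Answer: -78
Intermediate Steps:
h(u, Q) = 9 + Q
h(E(9, 5 - 1*4), G(8)) - 83 = (9 - 4) - 83 = 5 - 83 = -78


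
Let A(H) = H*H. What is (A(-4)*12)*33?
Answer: 6336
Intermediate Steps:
A(H) = H²
(A(-4)*12)*33 = ((-4)²*12)*33 = (16*12)*33 = 192*33 = 6336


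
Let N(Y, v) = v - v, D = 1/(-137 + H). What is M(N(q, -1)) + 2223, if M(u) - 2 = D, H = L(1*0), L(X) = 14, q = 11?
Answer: 273674/123 ≈ 2225.0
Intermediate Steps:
H = 14
D = -1/123 (D = 1/(-137 + 14) = 1/(-123) = -1/123 ≈ -0.0081301)
N(Y, v) = 0
M(u) = 245/123 (M(u) = 2 - 1/123 = 245/123)
M(N(q, -1)) + 2223 = 245/123 + 2223 = 273674/123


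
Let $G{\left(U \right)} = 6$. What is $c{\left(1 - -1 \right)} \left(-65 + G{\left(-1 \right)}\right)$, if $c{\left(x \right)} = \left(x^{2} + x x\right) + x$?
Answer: $-590$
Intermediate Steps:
$c{\left(x \right)} = x + 2 x^{2}$ ($c{\left(x \right)} = \left(x^{2} + x^{2}\right) + x = 2 x^{2} + x = x + 2 x^{2}$)
$c{\left(1 - -1 \right)} \left(-65 + G{\left(-1 \right)}\right) = \left(1 - -1\right) \left(1 + 2 \left(1 - -1\right)\right) \left(-65 + 6\right) = \left(1 + 1\right) \left(1 + 2 \left(1 + 1\right)\right) \left(-59\right) = 2 \left(1 + 2 \cdot 2\right) \left(-59\right) = 2 \left(1 + 4\right) \left(-59\right) = 2 \cdot 5 \left(-59\right) = 10 \left(-59\right) = -590$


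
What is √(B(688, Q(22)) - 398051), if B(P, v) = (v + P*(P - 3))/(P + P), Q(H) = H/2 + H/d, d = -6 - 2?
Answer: 3*I*√20916992154/688 ≈ 630.64*I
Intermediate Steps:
d = -8
Q(H) = 3*H/8 (Q(H) = H/2 + H/(-8) = H*(½) + H*(-⅛) = H/2 - H/8 = 3*H/8)
B(P, v) = (v + P*(-3 + P))/(2*P) (B(P, v) = (v + P*(-3 + P))/((2*P)) = (v + P*(-3 + P))*(1/(2*P)) = (v + P*(-3 + P))/(2*P))
√(B(688, Q(22)) - 398051) = √((½)*((3/8)*22 + 688*(-3 + 688))/688 - 398051) = √((½)*(1/688)*(33/4 + 688*685) - 398051) = √((½)*(1/688)*(33/4 + 471280) - 398051) = √((½)*(1/688)*(1885153/4) - 398051) = √(1885153/5504 - 398051) = √(-2188987551/5504) = 3*I*√20916992154/688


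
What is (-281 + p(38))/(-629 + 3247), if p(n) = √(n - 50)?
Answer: -281/2618 + I*√3/1309 ≈ -0.10733 + 0.0013232*I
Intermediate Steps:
p(n) = √(-50 + n)
(-281 + p(38))/(-629 + 3247) = (-281 + √(-50 + 38))/(-629 + 3247) = (-281 + √(-12))/2618 = (-281 + 2*I*√3)*(1/2618) = -281/2618 + I*√3/1309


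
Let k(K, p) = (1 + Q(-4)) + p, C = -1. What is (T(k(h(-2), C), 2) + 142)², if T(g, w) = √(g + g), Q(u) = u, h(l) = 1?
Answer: 20156 + 568*I*√2 ≈ 20156.0 + 803.27*I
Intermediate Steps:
k(K, p) = -3 + p (k(K, p) = (1 - 4) + p = -3 + p)
T(g, w) = √2*√g (T(g, w) = √(2*g) = √2*√g)
(T(k(h(-2), C), 2) + 142)² = (√2*√(-3 - 1) + 142)² = (√2*√(-4) + 142)² = (√2*(2*I) + 142)² = (2*I*√2 + 142)² = (142 + 2*I*√2)²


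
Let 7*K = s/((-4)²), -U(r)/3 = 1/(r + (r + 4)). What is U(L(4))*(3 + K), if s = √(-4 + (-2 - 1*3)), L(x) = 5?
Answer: -9/14 - 9*I/1568 ≈ -0.64286 - 0.0057398*I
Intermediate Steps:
s = 3*I (s = √(-4 + (-2 - 3)) = √(-4 - 5) = √(-9) = 3*I ≈ 3.0*I)
U(r) = -3/(4 + 2*r) (U(r) = -3/(r + (r + 4)) = -3/(r + (4 + r)) = -3/(4 + 2*r))
K = 3*I/112 (K = ((3*I)/((-4)²))/7 = ((3*I)/16)/7 = ((3*I)*(1/16))/7 = (3*I/16)/7 = 3*I/112 ≈ 0.026786*I)
U(L(4))*(3 + K) = (-3/(4 + 2*5))*(3 + 3*I/112) = (-3/(4 + 10))*(3 + 3*I/112) = (-3/14)*(3 + 3*I/112) = (-3*1/14)*(3 + 3*I/112) = -3*(3 + 3*I/112)/14 = -9/14 - 9*I/1568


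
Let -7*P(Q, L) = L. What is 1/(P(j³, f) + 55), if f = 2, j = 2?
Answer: 7/383 ≈ 0.018277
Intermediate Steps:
P(Q, L) = -L/7
1/(P(j³, f) + 55) = 1/(-⅐*2 + 55) = 1/(-2/7 + 55) = 1/(383/7) = 7/383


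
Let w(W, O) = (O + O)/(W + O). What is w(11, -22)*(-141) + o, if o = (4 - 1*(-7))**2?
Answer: -443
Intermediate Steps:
o = 121 (o = (4 + 7)**2 = 11**2 = 121)
w(W, O) = 2*O/(O + W) (w(W, O) = (2*O)/(O + W) = 2*O/(O + W))
w(11, -22)*(-141) + o = (2*(-22)/(-22 + 11))*(-141) + 121 = (2*(-22)/(-11))*(-141) + 121 = (2*(-22)*(-1/11))*(-141) + 121 = 4*(-141) + 121 = -564 + 121 = -443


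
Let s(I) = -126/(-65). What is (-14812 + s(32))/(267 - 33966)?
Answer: 20482/46605 ≈ 0.43948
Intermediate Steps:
s(I) = 126/65 (s(I) = -126*(-1/65) = 126/65)
(-14812 + s(32))/(267 - 33966) = (-14812 + 126/65)/(267 - 33966) = -962654/65/(-33699) = -962654/65*(-1/33699) = 20482/46605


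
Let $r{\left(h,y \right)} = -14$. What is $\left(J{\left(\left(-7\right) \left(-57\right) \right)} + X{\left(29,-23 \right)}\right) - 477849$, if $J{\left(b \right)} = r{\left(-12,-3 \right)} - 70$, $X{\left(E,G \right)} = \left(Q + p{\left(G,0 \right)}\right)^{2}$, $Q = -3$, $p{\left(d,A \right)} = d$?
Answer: $-477257$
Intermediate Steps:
$X{\left(E,G \right)} = \left(-3 + G\right)^{2}$
$J{\left(b \right)} = -84$ ($J{\left(b \right)} = -14 - 70 = -84$)
$\left(J{\left(\left(-7\right) \left(-57\right) \right)} + X{\left(29,-23 \right)}\right) - 477849 = \left(-84 + \left(-3 - 23\right)^{2}\right) - 477849 = \left(-84 + \left(-26\right)^{2}\right) - 477849 = \left(-84 + 676\right) - 477849 = 592 - 477849 = -477257$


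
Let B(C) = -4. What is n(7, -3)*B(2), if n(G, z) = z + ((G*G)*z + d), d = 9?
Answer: 564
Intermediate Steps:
n(G, z) = 9 + z + z*G² (n(G, z) = z + ((G*G)*z + 9) = z + (G²*z + 9) = z + (z*G² + 9) = z + (9 + z*G²) = 9 + z + z*G²)
n(7, -3)*B(2) = (9 - 3 - 3*7²)*(-4) = (9 - 3 - 3*49)*(-4) = (9 - 3 - 147)*(-4) = -141*(-4) = 564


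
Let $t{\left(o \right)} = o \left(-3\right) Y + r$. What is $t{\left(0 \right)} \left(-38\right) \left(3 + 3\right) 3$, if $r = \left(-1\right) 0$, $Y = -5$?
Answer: $0$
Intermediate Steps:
$r = 0$
$t{\left(o \right)} = 15 o$ ($t{\left(o \right)} = o \left(-3\right) \left(-5\right) + 0 = - 3 o \left(-5\right) + 0 = 15 o + 0 = 15 o$)
$t{\left(0 \right)} \left(-38\right) \left(3 + 3\right) 3 = 15 \cdot 0 \left(-38\right) \left(3 + 3\right) 3 = 0 \left(-38\right) 6 \cdot 3 = 0 \cdot 18 = 0$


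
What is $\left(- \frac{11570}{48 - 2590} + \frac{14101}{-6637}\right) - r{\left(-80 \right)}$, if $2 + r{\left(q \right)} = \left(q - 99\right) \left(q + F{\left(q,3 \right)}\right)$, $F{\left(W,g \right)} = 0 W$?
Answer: $- \frac{120760834712}{8435627} \approx -14316.0$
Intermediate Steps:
$F{\left(W,g \right)} = 0$
$r{\left(q \right)} = -2 + q \left(-99 + q\right)$ ($r{\left(q \right)} = -2 + \left(q - 99\right) \left(q + 0\right) = -2 + \left(-99 + q\right) q = -2 + q \left(-99 + q\right)$)
$\left(- \frac{11570}{48 - 2590} + \frac{14101}{-6637}\right) - r{\left(-80 \right)} = \left(- \frac{11570}{48 - 2590} + \frac{14101}{-6637}\right) - \left(-2 + \left(-80\right)^{2} - -7920\right) = \left(- \frac{11570}{48 - 2590} + 14101 \left(- \frac{1}{6637}\right)\right) - \left(-2 + 6400 + 7920\right) = \left(- \frac{11570}{-2542} - \frac{14101}{6637}\right) - 14318 = \left(\left(-11570\right) \left(- \frac{1}{2542}\right) - \frac{14101}{6637}\right) - 14318 = \left(\frac{5785}{1271} - \frac{14101}{6637}\right) - 14318 = \frac{20472674}{8435627} - 14318 = - \frac{120760834712}{8435627}$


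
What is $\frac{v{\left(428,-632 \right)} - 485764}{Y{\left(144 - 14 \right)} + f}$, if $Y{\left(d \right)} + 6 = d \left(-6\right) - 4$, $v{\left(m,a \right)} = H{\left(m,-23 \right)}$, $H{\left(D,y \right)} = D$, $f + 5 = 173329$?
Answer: $- \frac{242668}{86267} \approx -2.813$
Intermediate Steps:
$f = 173324$ ($f = -5 + 173329 = 173324$)
$v{\left(m,a \right)} = m$
$Y{\left(d \right)} = -10 - 6 d$ ($Y{\left(d \right)} = -6 + \left(d \left(-6\right) - 4\right) = -6 - \left(4 + 6 d\right) = -10 - 6 d$)
$\frac{v{\left(428,-632 \right)} - 485764}{Y{\left(144 - 14 \right)} + f} = \frac{428 - 485764}{\left(-10 - 6 \left(144 - 14\right)\right) + 173324} = - \frac{485336}{\left(-10 - 780\right) + 173324} = - \frac{485336}{-790 + 173324} = - \frac{485336}{172534} = \left(-485336\right) \frac{1}{172534} = - \frac{242668}{86267}$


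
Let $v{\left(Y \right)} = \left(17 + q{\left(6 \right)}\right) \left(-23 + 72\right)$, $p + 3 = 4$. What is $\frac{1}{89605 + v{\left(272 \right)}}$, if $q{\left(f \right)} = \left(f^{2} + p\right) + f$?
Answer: $\frac{1}{92545} \approx 1.0806 \cdot 10^{-5}$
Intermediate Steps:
$p = 1$ ($p = -3 + 4 = 1$)
$q{\left(f \right)} = 1 + f + f^{2}$ ($q{\left(f \right)} = \left(f^{2} + 1\right) + f = \left(1 + f^{2}\right) + f = 1 + f + f^{2}$)
$v{\left(Y \right)} = 2940$ ($v{\left(Y \right)} = \left(17 + \left(1 + 6 + 6^{2}\right)\right) \left(-23 + 72\right) = \left(17 + \left(1 + 6 + 36\right)\right) 49 = \left(17 + 43\right) 49 = 60 \cdot 49 = 2940$)
$\frac{1}{89605 + v{\left(272 \right)}} = \frac{1}{89605 + 2940} = \frac{1}{92545}$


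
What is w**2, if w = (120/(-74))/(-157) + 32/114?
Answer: 9286020496/109635818769 ≈ 0.084699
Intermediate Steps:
w = 96364/331113 (w = (120*(-1/74))*(-1/157) + 32*(1/114) = -60/37*(-1/157) + 16/57 = 60/5809 + 16/57 = 96364/331113 ≈ 0.29103)
w**2 = (96364/331113)**2 = 9286020496/109635818769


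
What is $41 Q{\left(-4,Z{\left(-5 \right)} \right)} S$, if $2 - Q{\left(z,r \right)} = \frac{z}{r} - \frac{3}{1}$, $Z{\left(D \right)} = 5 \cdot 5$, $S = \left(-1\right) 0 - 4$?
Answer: $- \frac{21156}{25} \approx -846.24$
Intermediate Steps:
$S = -4$ ($S = 0 - 4 = -4$)
$Z{\left(D \right)} = 25$
$Q{\left(z,r \right)} = 5 - \frac{z}{r}$ ($Q{\left(z,r \right)} = 2 - \left(\frac{z}{r} - \frac{3}{1}\right) = 2 - \left(\frac{z}{r} - 3\right) = 2 - \left(-3 + \frac{z}{r}\right) = 2 + \left(3 - \frac{z}{r}\right) = 5 - \frac{z}{r}$)
$41 Q{\left(-4,Z{\left(-5 \right)} \right)} S = 41 \left(5 - - \frac{4}{25}\right) \left(-4\right) = 41 \left(5 - \left(-4\right) \frac{1}{25}\right) \left(-4\right) = 41 \left(5 + \frac{4}{25}\right) \left(-4\right) = 41 \cdot \frac{129}{25} \left(-4\right) = \frac{5289}{25} \left(-4\right) = - \frac{21156}{25}$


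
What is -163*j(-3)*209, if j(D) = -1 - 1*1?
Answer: 68134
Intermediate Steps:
j(D) = -2 (j(D) = -1 - 1 = -2)
-163*j(-3)*209 = -163*(-2)*209 = 326*209 = 68134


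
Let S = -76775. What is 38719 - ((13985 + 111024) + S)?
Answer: -9515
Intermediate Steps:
38719 - ((13985 + 111024) + S) = 38719 - ((13985 + 111024) - 76775) = 38719 - (125009 - 76775) = 38719 - 1*48234 = 38719 - 48234 = -9515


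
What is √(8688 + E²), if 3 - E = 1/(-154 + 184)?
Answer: √7827121/30 ≈ 93.257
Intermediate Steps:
E = 89/30 (E = 3 - 1/(-154 + 184) = 3 - 1/30 = 89/30 ≈ 2.9667)
√(8688 + E²) = √(8688 + (89/30)²) = √(8688 + 7921/900) = √(7827121/900) = √7827121/30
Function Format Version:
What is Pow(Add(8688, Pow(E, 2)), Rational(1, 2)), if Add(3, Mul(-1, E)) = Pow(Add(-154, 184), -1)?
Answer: Mul(Rational(1, 30), Pow(7827121, Rational(1, 2))) ≈ 93.257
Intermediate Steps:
E = Rational(89, 30) (E = Add(3, Mul(-1, Pow(Add(-154, 184), -1))) = Add(3, Mul(-1, Pow(30, -1))) = Add(3, Mul(-1, Rational(1, 30))) = Add(3, Rational(-1, 30)) = Rational(89, 30) ≈ 2.9667)
Pow(Add(8688, Pow(E, 2)), Rational(1, 2)) = Pow(Add(8688, Pow(Rational(89, 30), 2)), Rational(1, 2)) = Pow(Add(8688, Rational(7921, 900)), Rational(1, 2)) = Pow(Rational(7827121, 900), Rational(1, 2)) = Mul(Rational(1, 30), Pow(7827121, Rational(1, 2)))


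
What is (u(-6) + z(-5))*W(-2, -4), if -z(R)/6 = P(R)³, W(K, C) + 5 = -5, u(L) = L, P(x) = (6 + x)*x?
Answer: -7440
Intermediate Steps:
P(x) = x*(6 + x)
W(K, C) = -10 (W(K, C) = -5 - 5 = -10)
z(R) = -6*R³*(6 + R)³
(u(-6) + z(-5))*W(-2, -4) = (-6 - 6*(-5)³*(6 - 5)³)*(-10) = (-6 - 6*(-125)*1³)*(-10) = (-6 - 6*(-125)*1)*(-10) = (-6 + 750)*(-10) = 744*(-10) = -7440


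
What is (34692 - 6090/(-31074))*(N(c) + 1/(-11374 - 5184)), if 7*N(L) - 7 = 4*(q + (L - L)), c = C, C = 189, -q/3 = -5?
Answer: 28474729215951/85753882 ≈ 3.3205e+5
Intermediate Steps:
q = 15 (q = -3*(-5) = 15)
c = 189
N(L) = 67/7 (N(L) = 1 + (4*(15 + (L - L)))/7 = 1 + (4*(15 + 0))/7 = 1 + (4*15)/7 = 1 + (⅐)*60 = 1 + 60/7 = 67/7)
(34692 - 6090/(-31074))*(N(c) + 1/(-11374 - 5184)) = (34692 - 6090/(-31074))*(67/7 + 1/(-11374 - 5184)) = (34692 - 6090*(-1/31074))*(67/7 + 1/(-16558)) = (34692 + 1015/5179)*(67/7 - 1/16558) = (179670883/5179)*(1109379/115906) = 28474729215951/85753882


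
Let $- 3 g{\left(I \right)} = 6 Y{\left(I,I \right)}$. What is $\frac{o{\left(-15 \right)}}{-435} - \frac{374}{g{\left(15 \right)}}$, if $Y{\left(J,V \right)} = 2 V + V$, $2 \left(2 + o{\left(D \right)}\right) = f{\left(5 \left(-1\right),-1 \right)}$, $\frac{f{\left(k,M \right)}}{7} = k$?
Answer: $\frac{10963}{2610} \approx 4.2004$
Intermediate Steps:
$f{\left(k,M \right)} = 7 k$
$o{\left(D \right)} = - \frac{39}{2}$ ($o{\left(D \right)} = -2 + \frac{7 \cdot 5 \left(-1\right)}{2} = -2 + \frac{7 \left(-5\right)}{2} = -2 + \frac{1}{2} \left(-35\right) = -2 - \frac{35}{2} = - \frac{39}{2}$)
$Y{\left(J,V \right)} = 3 V$
$g{\left(I \right)} = - 6 I$ ($g{\left(I \right)} = - \frac{6 \cdot 3 I}{3} = - \frac{18 I}{3} = - 6 I$)
$\frac{o{\left(-15 \right)}}{-435} - \frac{374}{g{\left(15 \right)}} = - \frac{39}{2 \left(-435\right)} - \frac{374}{\left(-6\right) 15} = \left(- \frac{39}{2}\right) \left(- \frac{1}{435}\right) - \frac{374}{-90} = \frac{13}{290} - - \frac{187}{45} = \frac{13}{290} + \frac{187}{45} = \frac{10963}{2610}$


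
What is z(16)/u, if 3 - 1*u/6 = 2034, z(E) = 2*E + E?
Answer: -8/2031 ≈ -0.0039389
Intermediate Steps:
z(E) = 3*E
u = -12186 (u = 18 - 6*2034 = 18 - 12204 = -12186)
z(16)/u = (3*16)/(-12186) = 48*(-1/12186) = -8/2031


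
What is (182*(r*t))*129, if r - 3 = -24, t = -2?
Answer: 986076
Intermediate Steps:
r = -21 (r = 3 - 24 = -21)
(182*(r*t))*129 = (182*(-21*(-2)))*129 = (182*42)*129 = 7644*129 = 986076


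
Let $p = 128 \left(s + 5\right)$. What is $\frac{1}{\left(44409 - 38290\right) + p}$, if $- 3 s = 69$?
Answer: $\frac{1}{3815} \approx 0.00026212$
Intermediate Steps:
$s = -23$ ($s = \left(- \frac{1}{3}\right) 69 = -23$)
$p = -2304$ ($p = 128 \left(-23 + 5\right) = 128 \left(-18\right) = -2304$)
$\frac{1}{\left(44409 - 38290\right) + p} = \frac{1}{\left(44409 - 38290\right) - 2304} = \frac{1}{6119 - 2304} = \frac{1}{3815}$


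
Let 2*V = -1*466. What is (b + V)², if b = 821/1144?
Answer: 70612964361/1308736 ≈ 53955.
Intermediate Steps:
V = -233 (V = (-1*466)/2 = (½)*(-466) = -233)
b = 821/1144 (b = 821*(1/1144) = 821/1144 ≈ 0.71766)
(b + V)² = (821/1144 - 233)² = (-265731/1144)² = 70612964361/1308736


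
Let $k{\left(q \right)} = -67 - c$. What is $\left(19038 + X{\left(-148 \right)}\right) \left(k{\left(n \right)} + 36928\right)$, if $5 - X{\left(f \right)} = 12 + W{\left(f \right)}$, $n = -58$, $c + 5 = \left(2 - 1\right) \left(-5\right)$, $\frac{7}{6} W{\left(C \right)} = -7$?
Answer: $701913227$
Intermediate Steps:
$W{\left(C \right)} = -6$ ($W{\left(C \right)} = \frac{6}{7} \left(-7\right) = -6$)
$c = -10$ ($c = -5 + \left(2 - 1\right) \left(-5\right) = -5 + 1 \left(-5\right) = -5 - 5 = -10$)
$k{\left(q \right)} = -57$ ($k{\left(q \right)} = -67 - -10 = -67 + 10 = -57$)
$X{\left(f \right)} = -1$ ($X{\left(f \right)} = 5 - \left(12 - 6\right) = 5 - 6 = -1$)
$\left(19038 + X{\left(-148 \right)}\right) \left(k{\left(n \right)} + 36928\right) = \left(19038 - 1\right) \left(-57 + 36928\right) = 19037 \cdot 36871 = 701913227$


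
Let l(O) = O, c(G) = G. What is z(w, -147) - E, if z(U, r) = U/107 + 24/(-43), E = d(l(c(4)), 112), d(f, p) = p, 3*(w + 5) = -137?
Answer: -1560176/13803 ≈ -113.03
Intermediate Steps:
w = -152/3 (w = -5 + (1/3)*(-137) = -5 - 137/3 = -152/3 ≈ -50.667)
E = 112
z(U, r) = -24/43 + U/107 (z(U, r) = U*(1/107) + 24*(-1/43) = U/107 - 24/43 = -24/43 + U/107)
z(w, -147) - E = (-24/43 + (1/107)*(-152/3)) - 1*112 = (-24/43 - 152/321) - 112 = -14240/13803 - 112 = -1560176/13803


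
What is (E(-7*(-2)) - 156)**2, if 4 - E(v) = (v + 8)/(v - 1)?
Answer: 3992004/169 ≈ 23621.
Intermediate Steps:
E(v) = 4 - (8 + v)/(-1 + v) (E(v) = 4 - (v + 8)/(v - 1) = 4 - (8 + v)/(-1 + v))
(E(-7*(-2)) - 156)**2 = (3*(-4 - 7*(-2))/(-1 - 7*(-2)) - 156)**2 = (3*(-4 + 14)/(-1 + 14) - 156)**2 = (3*10/13 - 156)**2 = (3*(1/13)*10 - 156)**2 = (30/13 - 156)**2 = (-1998/13)**2 = 3992004/169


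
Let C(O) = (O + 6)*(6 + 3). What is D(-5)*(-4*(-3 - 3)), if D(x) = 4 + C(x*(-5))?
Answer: 6792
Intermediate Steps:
C(O) = 54 + 9*O (C(O) = (6 + O)*9 = 54 + 9*O)
D(x) = 58 - 45*x (D(x) = 4 + (54 + 9*(x*(-5))) = 4 + (54 + 9*(-5*x)) = 4 + (54 - 45*x) = 58 - 45*x)
D(-5)*(-4*(-3 - 3)) = (58 - 45*(-5))*(-4*(-3 - 3)) = (58 + 225)*(-4*(-6)) = 283*24 = 6792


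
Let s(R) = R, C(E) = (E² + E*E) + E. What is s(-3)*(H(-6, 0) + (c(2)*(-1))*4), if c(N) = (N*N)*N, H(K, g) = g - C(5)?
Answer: 261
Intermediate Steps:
C(E) = E + 2*E² (C(E) = (E² + E²) + E = 2*E² + E = E + 2*E²)
H(K, g) = -55 + g (H(K, g) = g - 5*(1 + 2*5) = g - 5*(1 + 10) = g - 5*11 = g - 1*55 = g - 55 = -55 + g)
c(N) = N³ (c(N) = N²*N = N³)
s(-3)*(H(-6, 0) + (c(2)*(-1))*4) = -3*((-55 + 0) + (2³*(-1))*4) = -3*(-55 + (8*(-1))*4) = -3*(-55 - 8*4) = -3*(-55 - 32) = -3*(-87) = 261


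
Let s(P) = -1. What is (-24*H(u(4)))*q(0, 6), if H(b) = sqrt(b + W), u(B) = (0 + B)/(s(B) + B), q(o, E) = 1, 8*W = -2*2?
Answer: -4*sqrt(30) ≈ -21.909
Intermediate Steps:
W = -1/2 (W = (-2*2)/8 = (1/8)*(-4) = -1/2 ≈ -0.50000)
u(B) = B/(-1 + B) (u(B) = (0 + B)/(-1 + B) = B/(-1 + B))
H(b) = sqrt(-1/2 + b) (H(b) = sqrt(b - 1/2) = sqrt(-1/2 + b))
(-24*H(u(4)))*q(0, 6) = -12*sqrt(-2 + 4*(4/(-1 + 4)))*1 = -12*sqrt(-2 + 4*(4/3))*1 = -12*sqrt(-2 + 16/3)*1 = -12*sqrt(10/3)*1 = -12*sqrt(30)/3*1 = -4*sqrt(30)*1 = -4*sqrt(30)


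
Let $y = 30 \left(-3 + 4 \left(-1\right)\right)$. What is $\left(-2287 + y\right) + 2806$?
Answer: $309$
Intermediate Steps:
$y = -210$ ($y = 30 \left(-3 - 4\right) = 30 \left(-7\right) = -210$)
$\left(-2287 + y\right) + 2806 = \left(-2287 - 210\right) + 2806 = -2497 + 2806 = 309$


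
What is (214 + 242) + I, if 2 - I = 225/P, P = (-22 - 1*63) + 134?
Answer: 22217/49 ≈ 453.41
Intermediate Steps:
P = 49 (P = (-22 - 63) + 134 = -85 + 134 = 49)
I = -127/49 (I = 2 - 225/49 = -127/49 ≈ -2.5918)
(214 + 242) + I = (214 + 242) - 127/49 = 456 - 127/49 = 22217/49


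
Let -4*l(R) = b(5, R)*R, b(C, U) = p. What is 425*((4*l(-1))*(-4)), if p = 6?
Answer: -10200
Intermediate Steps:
b(C, U) = 6
l(R) = -3*R/2
425*((4*l(-1))*(-4)) = 425*((4*(-3/2*(-1)))*(-4)) = 425*((4*(3/2))*(-4)) = 425*(6*(-4)) = 425*(-24) = -10200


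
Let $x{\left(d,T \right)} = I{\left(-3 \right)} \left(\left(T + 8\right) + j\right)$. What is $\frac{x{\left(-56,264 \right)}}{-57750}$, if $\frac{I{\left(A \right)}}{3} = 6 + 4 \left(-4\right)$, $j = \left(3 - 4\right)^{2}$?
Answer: $\frac{39}{275} \approx 0.14182$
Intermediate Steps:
$j = 1$ ($j = \left(-1\right)^{2} = 1$)
$I{\left(A \right)} = -30$ ($I{\left(A \right)} = 3 \left(6 + 4 \left(-4\right)\right) = 3 \left(6 - 16\right) = 3 \left(-10\right) = -30$)
$x{\left(d,T \right)} = -270 - 30 T$ ($x{\left(d,T \right)} = - 30 \left(\left(T + 8\right) + 1\right) = - 30 \left(\left(8 + T\right) + 1\right) = - 30 \left(9 + T\right) = -270 - 30 T$)
$\frac{x{\left(-56,264 \right)}}{-57750} = \frac{-270 - 7920}{-57750} = \left(-270 - 7920\right) \left(- \frac{1}{57750}\right) = \left(-8190\right) \left(- \frac{1}{57750}\right) = \frac{39}{275}$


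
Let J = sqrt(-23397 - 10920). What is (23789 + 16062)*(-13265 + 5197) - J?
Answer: -321517868 - 3*I*sqrt(3813) ≈ -3.2152e+8 - 185.25*I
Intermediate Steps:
J = 3*I*sqrt(3813) (J = sqrt(-34317) = 3*I*sqrt(3813) ≈ 185.25*I)
(23789 + 16062)*(-13265 + 5197) - J = (23789 + 16062)*(-13265 + 5197) - 3*I*sqrt(3813) = 39851*(-8068) - 3*I*sqrt(3813) = -321517868 - 3*I*sqrt(3813)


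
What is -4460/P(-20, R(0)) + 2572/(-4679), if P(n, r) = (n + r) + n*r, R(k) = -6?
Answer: -10555054/219913 ≈ -47.997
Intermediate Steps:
P(n, r) = n + r + n*r
-4460/P(-20, R(0)) + 2572/(-4679) = -4460/(-20 - 6 - 20*(-6)) + 2572/(-4679) = -4460/(-20 - 6 + 120) + 2572*(-1/4679) = -4460/94 - 2572/4679 = -4460*1/94 - 2572/4679 = -2230/47 - 2572/4679 = -10555054/219913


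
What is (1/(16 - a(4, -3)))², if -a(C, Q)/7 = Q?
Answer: 1/25 ≈ 0.040000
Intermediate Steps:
a(C, Q) = -7*Q
(1/(16 - a(4, -3)))² = (1/(16 - (-7)*(-3)))² = (1/(16 - 1*21))² = (1/(16 - 21))² = (1/(-5))² = (-⅕)² = 1/25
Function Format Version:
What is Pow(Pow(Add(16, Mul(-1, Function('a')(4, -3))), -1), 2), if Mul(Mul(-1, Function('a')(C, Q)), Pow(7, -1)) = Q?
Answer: Rational(1, 25) ≈ 0.040000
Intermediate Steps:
Function('a')(C, Q) = Mul(-7, Q)
Pow(Pow(Add(16, Mul(-1, Function('a')(4, -3))), -1), 2) = Pow(Pow(Add(16, Mul(-1, Mul(-7, -3))), -1), 2) = Pow(Pow(Add(16, Mul(-1, 21)), -1), 2) = Pow(Pow(Add(16, -21), -1), 2) = Pow(Pow(-5, -1), 2) = Pow(Rational(-1, 5), 2) = Rational(1, 25)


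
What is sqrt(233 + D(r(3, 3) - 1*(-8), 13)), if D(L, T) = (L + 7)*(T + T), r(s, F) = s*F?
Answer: sqrt(857) ≈ 29.275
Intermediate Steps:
r(s, F) = F*s
D(L, T) = 2*T*(7 + L) (D(L, T) = (7 + L)*(2*T) = 2*T*(7 + L))
sqrt(233 + D(r(3, 3) - 1*(-8), 13)) = sqrt(233 + 2*13*(7 + (3*3 - 1*(-8)))) = sqrt(233 + 2*13*(7 + (9 + 8))) = sqrt(233 + 2*13*(7 + 17)) = sqrt(233 + 2*13*24) = sqrt(233 + 624) = sqrt(857)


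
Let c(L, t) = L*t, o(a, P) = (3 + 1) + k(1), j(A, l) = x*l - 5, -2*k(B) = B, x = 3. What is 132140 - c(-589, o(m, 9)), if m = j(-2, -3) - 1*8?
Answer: 268403/2 ≈ 1.3420e+5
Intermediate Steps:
k(B) = -B/2
j(A, l) = -5 + 3*l (j(A, l) = 3*l - 5 = -5 + 3*l)
m = -22 (m = (-5 + 3*(-3)) - 1*8 = (-5 - 9) - 8 = -14 - 8 = -22)
o(a, P) = 7/2 (o(a, P) = (3 + 1) - 1/2*1 = 4 - 1/2 = 7/2)
132140 - c(-589, o(m, 9)) = 132140 - (-589)*7/2 = 132140 - 1*(-4123/2) = 132140 + 4123/2 = 268403/2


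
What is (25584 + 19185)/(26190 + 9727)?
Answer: 44769/35917 ≈ 1.2465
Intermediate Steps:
(25584 + 19185)/(26190 + 9727) = 44769/35917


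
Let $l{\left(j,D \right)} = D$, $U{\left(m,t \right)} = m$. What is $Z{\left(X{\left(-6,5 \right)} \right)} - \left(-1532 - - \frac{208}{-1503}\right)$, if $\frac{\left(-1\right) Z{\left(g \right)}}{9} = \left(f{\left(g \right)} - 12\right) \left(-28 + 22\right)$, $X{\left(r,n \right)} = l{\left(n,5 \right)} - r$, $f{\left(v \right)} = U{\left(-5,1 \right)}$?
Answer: $\frac{923050}{1503} \approx 614.14$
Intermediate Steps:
$f{\left(v \right)} = -5$
$X{\left(r,n \right)} = 5 - r$
$Z{\left(g \right)} = -918$ ($Z{\left(g \right)} = - 9 \left(-5 - 12\right) \left(-28 + 22\right) = - 9 \left(\left(-17\right) \left(-6\right)\right) = \left(-9\right) 102 = -918$)
$Z{\left(X{\left(-6,5 \right)} \right)} - \left(-1532 - - \frac{208}{-1503}\right) = -918 - \left(-1532 - - \frac{208}{-1503}\right) = -918 - \left(-1532 - \left(-208\right) \left(- \frac{1}{1503}\right)\right) = -918 - \left(-1532 - \frac{208}{1503}\right) = -918 - - \frac{2302804}{1503} = -918 + \frac{2302804}{1503} = \frac{923050}{1503}$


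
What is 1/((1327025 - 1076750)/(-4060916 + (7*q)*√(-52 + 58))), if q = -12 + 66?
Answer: -57196/3525 + 126*√6/83425 ≈ -16.222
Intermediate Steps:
q = 54
1/((1327025 - 1076750)/(-4060916 + (7*q)*√(-52 + 58))) = 1/((1327025 - 1076750)/(-4060916 + (7*54)*√(-52 + 58))) = 1/(250275/(-4060916 + 378*√6)) = -57196/3525 + 126*√6/83425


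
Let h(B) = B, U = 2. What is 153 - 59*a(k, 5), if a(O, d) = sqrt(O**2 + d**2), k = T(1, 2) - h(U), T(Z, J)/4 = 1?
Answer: 153 - 59*sqrt(29) ≈ -164.72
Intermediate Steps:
T(Z, J) = 4 (T(Z, J) = 4*1 = 4)
k = 2 (k = 4 - 1*2 = 4 - 2 = 2)
153 - 59*a(k, 5) = 153 - 59*sqrt(2**2 + 5**2) = 153 - 59*sqrt(4 + 25) = 153 - 59*sqrt(29)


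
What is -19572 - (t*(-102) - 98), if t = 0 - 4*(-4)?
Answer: -17842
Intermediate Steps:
t = 16 (t = 0 + 16 = 16)
-19572 - (t*(-102) - 98) = -19572 - (16*(-102) - 98) = -19572 - (-1632 - 98) = -19572 - 1*(-1730) = -19572 + 1730 = -17842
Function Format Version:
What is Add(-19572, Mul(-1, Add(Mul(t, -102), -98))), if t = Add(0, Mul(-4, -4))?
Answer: -17842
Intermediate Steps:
t = 16 (t = Add(0, 16) = 16)
Add(-19572, Mul(-1, Add(Mul(t, -102), -98))) = Add(-19572, Mul(-1, Add(Mul(16, -102), -98))) = Add(-19572, Mul(-1, Add(-1632, -98))) = Add(-19572, Mul(-1, -1730)) = Add(-19572, 1730) = -17842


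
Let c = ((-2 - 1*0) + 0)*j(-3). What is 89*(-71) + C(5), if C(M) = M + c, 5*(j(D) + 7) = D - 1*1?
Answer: -31492/5 ≈ -6298.4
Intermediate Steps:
j(D) = -36/5 + D/5 (j(D) = -7 + (D - 1*1)/5 = -7 + (D - 1)/5 = -7 + (-1 + D)/5 = -7 + (-⅕ + D/5) = -36/5 + D/5)
c = 78/5 (c = ((-2 - 1*0) + 0)*(-36/5 + (⅕)*(-3)) = ((-2 + 0) + 0)*(-36/5 - ⅗) = (-2 + 0)*(-39/5) = -2*(-39/5) = 78/5 ≈ 15.600)
C(M) = 78/5 + M (C(M) = M + 78/5 = 78/5 + M)
89*(-71) + C(5) = 89*(-71) + (78/5 + 5) = -6319 + 103/5 = -31492/5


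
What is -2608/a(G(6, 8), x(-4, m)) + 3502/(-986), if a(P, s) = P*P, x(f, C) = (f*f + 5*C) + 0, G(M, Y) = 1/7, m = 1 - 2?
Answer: -3706071/29 ≈ -1.2780e+5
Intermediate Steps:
m = -1
G(M, Y) = ⅐
x(f, C) = f² + 5*C (x(f, C) = (f² + 5*C) + 0 = f² + 5*C)
a(P, s) = P²
-2608/a(G(6, 8), x(-4, m)) + 3502/(-986) = -2608/((⅐)²) + 3502/(-986) = -2608/1/49 + 3502*(-1/986) = -2608*49 - 103/29 = -127792 - 103/29 = -3706071/29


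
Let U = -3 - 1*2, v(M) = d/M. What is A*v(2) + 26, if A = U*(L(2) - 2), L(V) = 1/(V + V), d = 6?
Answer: 209/4 ≈ 52.250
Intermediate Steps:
v(M) = 6/M
U = -5 (U = -3 - 2 = -5)
L(V) = 1/(2*V)
A = 35/4 (A = -5*((½)/2 - 2) = -5*((½)*(½) - 2) = -5*(¼ - 2) = -5*(-7/4) = 35/4 ≈ 8.7500)
A*v(2) + 26 = 35*(6/2)/4 + 26 = 35*(6*(½))/4 + 26 = (35/4)*3 + 26 = 105/4 + 26 = 209/4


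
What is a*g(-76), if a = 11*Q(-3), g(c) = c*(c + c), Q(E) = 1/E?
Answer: -127072/3 ≈ -42357.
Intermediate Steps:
g(c) = 2*c**2 (g(c) = c*(2*c) = 2*c**2)
a = -11/3 (a = 11/(-3) = 11*(-1/3) = -11/3 ≈ -3.6667)
a*g(-76) = -22*(-76)**2/3 = -22*5776/3 = -11/3*11552 = -127072/3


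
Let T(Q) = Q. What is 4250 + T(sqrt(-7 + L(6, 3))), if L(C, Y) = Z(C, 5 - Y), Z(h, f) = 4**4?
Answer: 4250 + sqrt(249) ≈ 4265.8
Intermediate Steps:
Z(h, f) = 256
L(C, Y) = 256
4250 + T(sqrt(-7 + L(6, 3))) = 4250 + sqrt(-7 + 256) = 4250 + sqrt(249)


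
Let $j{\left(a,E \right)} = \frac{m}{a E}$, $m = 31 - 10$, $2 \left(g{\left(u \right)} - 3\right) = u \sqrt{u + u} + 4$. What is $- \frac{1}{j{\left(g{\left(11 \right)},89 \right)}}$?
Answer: $- \frac{445}{21} - \frac{979 \sqrt{22}}{42} \approx -130.52$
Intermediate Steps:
$g{\left(u \right)} = 5 + \frac{\sqrt{2} u^{\frac{3}{2}}}{2}$ ($g{\left(u \right)} = 3 + \frac{u \sqrt{u + u} + 4}{2} = 3 + \frac{u \sqrt{2 u} + 4}{2} = 3 + \frac{u \sqrt{2} \sqrt{u} + 4}{2} = 3 + \frac{\sqrt{2} u^{\frac{3}{2}} + 4}{2} = 3 + \frac{4 + \sqrt{2} u^{\frac{3}{2}}}{2} = 3 + \left(2 + \frac{\sqrt{2} u^{\frac{3}{2}}}{2}\right) = 5 + \frac{\sqrt{2} u^{\frac{3}{2}}}{2}$)
$m = 21$
$j{\left(a,E \right)} = \frac{21}{E a}$ ($j{\left(a,E \right)} = \frac{21}{a E} = \frac{21}{E a}$)
$- \frac{1}{j{\left(g{\left(11 \right)},89 \right)}} = - \frac{1}{21 \cdot \frac{1}{89} \frac{1}{5 + \frac{\sqrt{2} \cdot 11^{\frac{3}{2}}}{2}}} = - \frac{1}{21 \cdot \frac{1}{89} \frac{1}{5 + \frac{\sqrt{2} \cdot 11 \sqrt{11}}{2}}} = - \frac{1}{21 \cdot \frac{1}{89} \frac{1}{5 + \frac{11 \sqrt{22}}{2}}} = - \frac{1}{\frac{21}{89} \frac{1}{5 + \frac{11 \sqrt{22}}{2}}} = - (\frac{445}{21} + \frac{979 \sqrt{22}}{42}) = - \frac{445}{21} - \frac{979 \sqrt{22}}{42}$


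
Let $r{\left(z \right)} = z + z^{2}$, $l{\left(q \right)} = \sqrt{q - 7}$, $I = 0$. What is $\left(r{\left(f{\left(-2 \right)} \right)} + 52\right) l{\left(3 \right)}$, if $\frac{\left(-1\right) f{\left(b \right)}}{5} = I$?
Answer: $104 i \approx 104.0 i$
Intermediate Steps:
$l{\left(q \right)} = \sqrt{-7 + q}$
$f{\left(b \right)} = 0$ ($f{\left(b \right)} = \left(-5\right) 0 = 0$)
$\left(r{\left(f{\left(-2 \right)} \right)} + 52\right) l{\left(3 \right)} = \left(0 \left(1 + 0\right) + 52\right) \sqrt{-7 + 3} = \left(0 \cdot 1 + 52\right) \sqrt{-4} = \left(0 + 52\right) 2 i = 52 \cdot 2 i = 104 i$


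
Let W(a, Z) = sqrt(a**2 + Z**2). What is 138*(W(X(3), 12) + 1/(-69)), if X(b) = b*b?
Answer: 2068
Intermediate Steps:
X(b) = b**2
W(a, Z) = sqrt(Z**2 + a**2)
138*(W(X(3), 12) + 1/(-69)) = 138*(sqrt(12**2 + (3**2)**2) + 1/(-69)) = 138*(sqrt(144 + 9**2) - 1/69) = 138*(sqrt(144 + 81) - 1/69) = 138*(sqrt(225) - 1/69) = 138*(15 - 1/69) = 138*(1034/69) = 2068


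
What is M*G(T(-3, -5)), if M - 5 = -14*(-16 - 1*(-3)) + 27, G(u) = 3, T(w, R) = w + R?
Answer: 642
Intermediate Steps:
T(w, R) = R + w
M = 214 (M = 5 + (-14*(-16 - 1*(-3)) + 27) = 5 + (-14*(-16 + 3) + 27) = 5 + (-14*(-13) + 27) = 5 + (182 + 27) = 5 + 209 = 214)
M*G(T(-3, -5)) = 214*3 = 642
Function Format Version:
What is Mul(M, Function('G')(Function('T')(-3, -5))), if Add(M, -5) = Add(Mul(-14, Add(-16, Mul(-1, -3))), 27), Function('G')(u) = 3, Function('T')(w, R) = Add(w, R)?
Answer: 642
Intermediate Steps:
Function('T')(w, R) = Add(R, w)
M = 214 (M = Add(5, Add(Mul(-14, Add(-16, Mul(-1, -3))), 27)) = Add(5, Add(Mul(-14, Add(-16, 3)), 27)) = Add(5, Add(Mul(-14, -13), 27)) = Add(5, Add(182, 27)) = Add(5, 209) = 214)
Mul(M, Function('G')(Function('T')(-3, -5))) = Mul(214, 3) = 642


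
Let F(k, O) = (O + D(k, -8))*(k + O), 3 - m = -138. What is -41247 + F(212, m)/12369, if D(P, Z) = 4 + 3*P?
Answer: -509908450/12369 ≈ -41225.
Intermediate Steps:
m = 141 (m = 3 - 1*(-138) = 3 + 138 = 141)
F(k, O) = (O + k)*(4 + O + 3*k) (F(k, O) = (O + (4 + 3*k))*(k + O) = (4 + O + 3*k)*(O + k) = (O + k)*(4 + O + 3*k))
-41247 + F(212, m)/12369 = -41247 + (141² + 141*212 + 141*(4 + 3*212) + 212*(4 + 3*212))/12369 = -41247 + (19881 + 29892 + 141*(4 + 636) + 212*(4 + 636))*(1/12369) = -41247 + (19881 + 29892 + 141*640 + 212*640)*(1/12369) = -41247 + (19881 + 29892 + 90240 + 135680)*(1/12369) = -41247 + 275693*(1/12369) = -41247 + 275693/12369 = -509908450/12369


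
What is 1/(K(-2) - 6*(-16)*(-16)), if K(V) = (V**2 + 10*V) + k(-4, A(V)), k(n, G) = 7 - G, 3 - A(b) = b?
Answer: -1/1550 ≈ -0.00064516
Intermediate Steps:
A(b) = 3 - b
K(V) = 4 + V**2 + 11*V (K(V) = (V**2 + 10*V) + (7 - (3 - V)) = (V**2 + 10*V) + (7 + (-3 + V)) = (V**2 + 10*V) + (4 + V) = 4 + V**2 + 11*V)
1/(K(-2) - 6*(-16)*(-16)) = 1/((4 + (-2)**2 + 11*(-2)) - 6*(-16)*(-16)) = 1/((4 + 4 - 22) + 96*(-16)) = 1/(-14 - 1536) = 1/(-1550) = -1/1550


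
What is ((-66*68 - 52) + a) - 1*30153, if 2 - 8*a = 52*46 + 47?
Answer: -279981/8 ≈ -34998.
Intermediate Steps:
a = -2437/8 (a = ¼ - (52*46 + 47)/8 = ¼ - (2392 + 47)/8 = ¼ - ⅛*2439 = ¼ - 2439/8 = -2437/8 ≈ -304.63)
((-66*68 - 52) + a) - 1*30153 = ((-66*68 - 52) - 2437/8) - 1*30153 = ((-4488 - 52) - 2437/8) - 30153 = (-4540 - 2437/8) - 30153 = -38757/8 - 30153 = -279981/8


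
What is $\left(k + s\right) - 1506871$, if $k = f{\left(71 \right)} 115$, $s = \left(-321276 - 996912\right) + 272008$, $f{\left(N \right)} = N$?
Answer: $-2544886$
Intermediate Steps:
$s = -1046180$ ($s = -1318188 + 272008 = -1046180$)
$k = 8165$ ($k = 71 \cdot 115 = 8165$)
$\left(k + s\right) - 1506871 = \left(8165 - 1046180\right) - 1506871 = -1038015 - 1506871 = -2544886$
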